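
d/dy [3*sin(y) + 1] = 3*cos(y)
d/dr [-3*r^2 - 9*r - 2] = -6*r - 9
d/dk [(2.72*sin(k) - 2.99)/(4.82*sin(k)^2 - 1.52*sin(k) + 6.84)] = (-13.1104*sin(k)^2 + 28.8236*sin(k) + 14.06)*cos(k)/(23.2324*sin(k)^4 - 14.6528*sin(k)^3 + 68.248*sin(k)^2 - 20.7936*sin(k) + 46.7856)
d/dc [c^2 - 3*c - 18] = 2*c - 3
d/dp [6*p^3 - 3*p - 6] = 18*p^2 - 3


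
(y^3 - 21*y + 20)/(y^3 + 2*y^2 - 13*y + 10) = (y - 4)/(y - 2)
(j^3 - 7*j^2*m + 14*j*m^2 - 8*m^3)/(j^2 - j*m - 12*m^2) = (j^2 - 3*j*m + 2*m^2)/(j + 3*m)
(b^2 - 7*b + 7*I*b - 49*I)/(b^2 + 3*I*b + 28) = (b - 7)/(b - 4*I)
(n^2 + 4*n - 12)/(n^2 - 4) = (n + 6)/(n + 2)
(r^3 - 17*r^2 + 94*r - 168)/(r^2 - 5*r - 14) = (r^2 - 10*r + 24)/(r + 2)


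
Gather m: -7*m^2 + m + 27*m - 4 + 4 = -7*m^2 + 28*m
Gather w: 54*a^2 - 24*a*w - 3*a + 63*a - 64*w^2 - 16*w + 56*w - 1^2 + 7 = 54*a^2 + 60*a - 64*w^2 + w*(40 - 24*a) + 6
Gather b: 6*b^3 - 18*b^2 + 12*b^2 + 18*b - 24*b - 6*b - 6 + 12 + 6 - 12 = 6*b^3 - 6*b^2 - 12*b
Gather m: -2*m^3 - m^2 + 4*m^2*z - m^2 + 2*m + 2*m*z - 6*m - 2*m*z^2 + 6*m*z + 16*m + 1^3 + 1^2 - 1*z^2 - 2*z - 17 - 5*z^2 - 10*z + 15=-2*m^3 + m^2*(4*z - 2) + m*(-2*z^2 + 8*z + 12) - 6*z^2 - 12*z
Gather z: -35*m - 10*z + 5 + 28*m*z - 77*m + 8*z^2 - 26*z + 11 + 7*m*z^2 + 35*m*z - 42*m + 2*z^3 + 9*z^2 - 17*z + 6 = -154*m + 2*z^3 + z^2*(7*m + 17) + z*(63*m - 53) + 22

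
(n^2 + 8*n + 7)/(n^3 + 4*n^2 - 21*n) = (n + 1)/(n*(n - 3))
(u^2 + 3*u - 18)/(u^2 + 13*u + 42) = (u - 3)/(u + 7)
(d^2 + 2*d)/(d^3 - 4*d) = 1/(d - 2)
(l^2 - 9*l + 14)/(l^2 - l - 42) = (l - 2)/(l + 6)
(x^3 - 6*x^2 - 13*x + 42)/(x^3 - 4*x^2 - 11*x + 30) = (x - 7)/(x - 5)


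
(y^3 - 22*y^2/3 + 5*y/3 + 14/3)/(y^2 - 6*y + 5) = (3*y^2 - 19*y - 14)/(3*(y - 5))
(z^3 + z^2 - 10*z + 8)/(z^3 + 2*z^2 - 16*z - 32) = (z^2 - 3*z + 2)/(z^2 - 2*z - 8)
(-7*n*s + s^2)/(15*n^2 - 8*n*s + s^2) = s*(-7*n + s)/(15*n^2 - 8*n*s + s^2)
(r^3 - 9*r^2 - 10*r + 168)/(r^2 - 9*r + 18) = (r^2 - 3*r - 28)/(r - 3)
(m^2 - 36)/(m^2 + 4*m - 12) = (m - 6)/(m - 2)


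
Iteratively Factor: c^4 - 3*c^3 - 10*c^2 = (c)*(c^3 - 3*c^2 - 10*c) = c*(c + 2)*(c^2 - 5*c) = c^2*(c + 2)*(c - 5)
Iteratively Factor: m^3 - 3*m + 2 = (m + 2)*(m^2 - 2*m + 1) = (m - 1)*(m + 2)*(m - 1)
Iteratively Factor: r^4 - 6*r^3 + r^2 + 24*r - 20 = (r + 2)*(r^3 - 8*r^2 + 17*r - 10) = (r - 5)*(r + 2)*(r^2 - 3*r + 2) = (r - 5)*(r - 1)*(r + 2)*(r - 2)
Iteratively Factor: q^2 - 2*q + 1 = (q - 1)*(q - 1)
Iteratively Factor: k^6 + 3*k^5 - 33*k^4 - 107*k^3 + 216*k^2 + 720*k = (k + 4)*(k^5 - k^4 - 29*k^3 + 9*k^2 + 180*k) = (k - 3)*(k + 4)*(k^4 + 2*k^3 - 23*k^2 - 60*k) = (k - 3)*(k + 3)*(k + 4)*(k^3 - k^2 - 20*k) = k*(k - 3)*(k + 3)*(k + 4)*(k^2 - k - 20) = k*(k - 3)*(k + 3)*(k + 4)^2*(k - 5)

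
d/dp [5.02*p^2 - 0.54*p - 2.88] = 10.04*p - 0.54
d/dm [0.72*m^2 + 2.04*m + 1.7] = 1.44*m + 2.04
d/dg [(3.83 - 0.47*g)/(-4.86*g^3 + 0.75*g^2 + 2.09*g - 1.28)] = (-4.5684*g^3 + 56.1939*g^2 - 5.745*g - 7.4031)/(23.6196*g^6 - 7.29*g^5 - 19.7523*g^4 + 15.5766*g^3 + 2.4481*g^2 - 5.3504*g + 1.6384)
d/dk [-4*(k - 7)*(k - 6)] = 52 - 8*k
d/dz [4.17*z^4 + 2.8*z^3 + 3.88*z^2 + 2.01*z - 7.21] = 16.68*z^3 + 8.4*z^2 + 7.76*z + 2.01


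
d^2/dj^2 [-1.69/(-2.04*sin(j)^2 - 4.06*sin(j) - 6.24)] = (-28.132416*sin(j)^4 - 41.991768*sin(j)^3 + 100.393436*sin(j)^2 + 126.798672*sin(j) + 12.68852)/(2.04*sin(j)^2 + 4.06*sin(j) + 6.24)^3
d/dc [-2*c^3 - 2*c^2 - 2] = 2*c*(-3*c - 2)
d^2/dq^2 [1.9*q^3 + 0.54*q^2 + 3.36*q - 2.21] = 11.4*q + 1.08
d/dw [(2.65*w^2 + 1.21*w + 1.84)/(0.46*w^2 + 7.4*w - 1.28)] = (19.0534*w^2 - 8.4768*w - 15.1648)/(0.2116*w^4 + 6.808*w^3 + 53.5824*w^2 - 18.944*w + 1.6384)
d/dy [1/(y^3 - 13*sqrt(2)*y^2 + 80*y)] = (-3*y^2 + 26*sqrt(2)*y - 80)/(y^2*(y^2 - 13*sqrt(2)*y + 80)^2)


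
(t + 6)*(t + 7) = t^2 + 13*t + 42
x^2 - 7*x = x*(x - 7)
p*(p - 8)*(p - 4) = p^3 - 12*p^2 + 32*p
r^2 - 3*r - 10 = (r - 5)*(r + 2)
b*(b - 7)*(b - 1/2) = b^3 - 15*b^2/2 + 7*b/2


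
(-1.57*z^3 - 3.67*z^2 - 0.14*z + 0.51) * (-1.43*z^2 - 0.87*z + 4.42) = 2.2451*z^5 + 6.614*z^4 - 3.5463*z^3 - 16.8289*z^2 - 1.0625*z + 2.2542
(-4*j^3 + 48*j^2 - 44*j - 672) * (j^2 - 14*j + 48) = -4*j^5 + 104*j^4 - 908*j^3 + 2248*j^2 + 7296*j - 32256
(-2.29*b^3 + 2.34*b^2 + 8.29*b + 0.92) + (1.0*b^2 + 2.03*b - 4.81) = -2.29*b^3 + 3.34*b^2 + 10.32*b - 3.89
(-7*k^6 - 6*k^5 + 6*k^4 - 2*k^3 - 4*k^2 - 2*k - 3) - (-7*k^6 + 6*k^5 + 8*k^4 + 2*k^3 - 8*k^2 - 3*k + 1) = -12*k^5 - 2*k^4 - 4*k^3 + 4*k^2 + k - 4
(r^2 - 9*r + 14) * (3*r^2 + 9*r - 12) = 3*r^4 - 18*r^3 - 51*r^2 + 234*r - 168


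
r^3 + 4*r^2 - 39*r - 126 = (r - 6)*(r + 3)*(r + 7)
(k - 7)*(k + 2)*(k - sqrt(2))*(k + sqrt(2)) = k^4 - 5*k^3 - 16*k^2 + 10*k + 28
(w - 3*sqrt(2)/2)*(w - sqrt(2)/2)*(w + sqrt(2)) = w^3 - sqrt(2)*w^2 - 5*w/2 + 3*sqrt(2)/2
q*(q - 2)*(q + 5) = q^3 + 3*q^2 - 10*q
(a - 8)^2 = a^2 - 16*a + 64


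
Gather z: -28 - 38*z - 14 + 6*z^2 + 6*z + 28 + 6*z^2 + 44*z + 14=12*z^2 + 12*z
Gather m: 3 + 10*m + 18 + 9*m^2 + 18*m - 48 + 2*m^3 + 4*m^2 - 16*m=2*m^3 + 13*m^2 + 12*m - 27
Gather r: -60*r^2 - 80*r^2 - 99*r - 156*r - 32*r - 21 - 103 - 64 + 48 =-140*r^2 - 287*r - 140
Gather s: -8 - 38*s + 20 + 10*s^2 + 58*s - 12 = 10*s^2 + 20*s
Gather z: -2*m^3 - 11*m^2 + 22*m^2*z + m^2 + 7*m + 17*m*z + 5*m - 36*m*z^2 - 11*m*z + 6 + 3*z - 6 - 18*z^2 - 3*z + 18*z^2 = -2*m^3 - 10*m^2 - 36*m*z^2 + 12*m + z*(22*m^2 + 6*m)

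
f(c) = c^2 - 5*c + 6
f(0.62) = 3.28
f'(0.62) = -3.76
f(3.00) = 0.00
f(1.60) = 0.56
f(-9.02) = 132.46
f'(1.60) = -1.80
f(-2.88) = 28.69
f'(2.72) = 0.44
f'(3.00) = 1.00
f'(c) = 2*c - 5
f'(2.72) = 0.44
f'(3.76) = 2.52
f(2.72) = -0.20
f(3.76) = 1.34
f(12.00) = 90.00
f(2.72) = -0.20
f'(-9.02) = -23.04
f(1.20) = 1.44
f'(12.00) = 19.00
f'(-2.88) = -10.76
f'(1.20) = -2.60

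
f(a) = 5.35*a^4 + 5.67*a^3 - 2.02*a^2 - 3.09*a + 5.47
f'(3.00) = 715.68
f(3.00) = 564.46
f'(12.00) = 39377.07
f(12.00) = 120412.87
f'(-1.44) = -25.90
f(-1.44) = 11.80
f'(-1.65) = -46.25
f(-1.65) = 19.25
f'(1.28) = 64.49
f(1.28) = 24.46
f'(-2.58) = -246.95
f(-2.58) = 139.67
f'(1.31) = 68.92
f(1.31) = 26.46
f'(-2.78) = -320.18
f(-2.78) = 196.17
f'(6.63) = 6954.52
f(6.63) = 11885.94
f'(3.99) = 1610.94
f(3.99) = 1677.10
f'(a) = 21.4*a^3 + 17.01*a^2 - 4.04*a - 3.09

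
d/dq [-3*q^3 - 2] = -9*q^2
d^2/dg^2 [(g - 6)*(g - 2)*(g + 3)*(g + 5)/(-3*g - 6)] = 2*(-3*g^4 - 16*g^3 - 24*g^2 - 80)/(3*(g^3 + 6*g^2 + 12*g + 8))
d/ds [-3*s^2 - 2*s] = -6*s - 2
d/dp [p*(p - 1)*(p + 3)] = 3*p^2 + 4*p - 3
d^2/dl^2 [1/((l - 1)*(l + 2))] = 2*((l - 1)^2 + (l - 1)*(l + 2) + (l + 2)^2)/((l - 1)^3*(l + 2)^3)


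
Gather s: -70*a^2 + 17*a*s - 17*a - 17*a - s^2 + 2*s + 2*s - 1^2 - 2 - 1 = -70*a^2 - 34*a - s^2 + s*(17*a + 4) - 4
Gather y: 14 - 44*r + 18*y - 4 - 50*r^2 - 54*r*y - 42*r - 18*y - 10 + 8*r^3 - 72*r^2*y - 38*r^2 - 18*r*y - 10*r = 8*r^3 - 88*r^2 - 96*r + y*(-72*r^2 - 72*r)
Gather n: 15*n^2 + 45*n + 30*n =15*n^2 + 75*n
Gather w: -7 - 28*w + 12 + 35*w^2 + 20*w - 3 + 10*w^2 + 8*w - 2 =45*w^2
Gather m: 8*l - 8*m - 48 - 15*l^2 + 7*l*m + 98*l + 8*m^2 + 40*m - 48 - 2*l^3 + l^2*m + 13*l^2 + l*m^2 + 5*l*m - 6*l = -2*l^3 - 2*l^2 + 100*l + m^2*(l + 8) + m*(l^2 + 12*l + 32) - 96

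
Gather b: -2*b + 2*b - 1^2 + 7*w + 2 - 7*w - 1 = 0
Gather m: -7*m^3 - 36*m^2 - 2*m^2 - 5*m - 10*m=-7*m^3 - 38*m^2 - 15*m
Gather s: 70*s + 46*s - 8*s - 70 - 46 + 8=108*s - 108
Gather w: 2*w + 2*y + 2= 2*w + 2*y + 2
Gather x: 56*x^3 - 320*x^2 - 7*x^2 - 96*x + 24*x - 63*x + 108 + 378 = 56*x^3 - 327*x^2 - 135*x + 486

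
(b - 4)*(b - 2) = b^2 - 6*b + 8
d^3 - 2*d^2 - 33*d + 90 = (d - 5)*(d - 3)*(d + 6)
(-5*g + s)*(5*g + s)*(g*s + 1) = -25*g^3*s - 25*g^2 + g*s^3 + s^2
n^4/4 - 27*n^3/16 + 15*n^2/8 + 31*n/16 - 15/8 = (n/4 + 1/4)*(n - 5)*(n - 2)*(n - 3/4)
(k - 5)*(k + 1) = k^2 - 4*k - 5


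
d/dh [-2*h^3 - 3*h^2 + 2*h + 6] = -6*h^2 - 6*h + 2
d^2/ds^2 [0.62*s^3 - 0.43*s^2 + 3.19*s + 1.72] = 3.72*s - 0.86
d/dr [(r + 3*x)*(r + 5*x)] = 2*r + 8*x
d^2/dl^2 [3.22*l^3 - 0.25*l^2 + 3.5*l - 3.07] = 19.32*l - 0.5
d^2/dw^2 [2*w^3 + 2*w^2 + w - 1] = 12*w + 4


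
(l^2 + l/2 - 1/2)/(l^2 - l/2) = (l + 1)/l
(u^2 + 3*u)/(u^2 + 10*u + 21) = u/(u + 7)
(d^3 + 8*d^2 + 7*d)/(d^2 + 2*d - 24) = d*(d^2 + 8*d + 7)/(d^2 + 2*d - 24)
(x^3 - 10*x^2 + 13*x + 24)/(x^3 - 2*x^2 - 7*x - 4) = (x^2 - 11*x + 24)/(x^2 - 3*x - 4)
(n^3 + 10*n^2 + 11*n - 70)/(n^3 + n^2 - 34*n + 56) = (n + 5)/(n - 4)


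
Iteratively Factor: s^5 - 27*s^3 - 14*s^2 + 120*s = (s - 2)*(s^4 + 2*s^3 - 23*s^2 - 60*s) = s*(s - 2)*(s^3 + 2*s^2 - 23*s - 60) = s*(s - 5)*(s - 2)*(s^2 + 7*s + 12) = s*(s - 5)*(s - 2)*(s + 4)*(s + 3)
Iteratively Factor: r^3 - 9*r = (r)*(r^2 - 9) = r*(r - 3)*(r + 3)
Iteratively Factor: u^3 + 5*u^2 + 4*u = (u + 4)*(u^2 + u) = u*(u + 4)*(u + 1)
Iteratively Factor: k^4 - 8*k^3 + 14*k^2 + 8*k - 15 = (k - 3)*(k^3 - 5*k^2 - k + 5) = (k - 3)*(k + 1)*(k^2 - 6*k + 5) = (k - 3)*(k - 1)*(k + 1)*(k - 5)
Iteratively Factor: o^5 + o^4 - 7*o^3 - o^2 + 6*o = (o + 3)*(o^4 - 2*o^3 - o^2 + 2*o) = (o - 2)*(o + 3)*(o^3 - o) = (o - 2)*(o + 1)*(o + 3)*(o^2 - o) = o*(o - 2)*(o + 1)*(o + 3)*(o - 1)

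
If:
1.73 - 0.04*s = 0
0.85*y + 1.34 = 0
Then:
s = 43.25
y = -1.58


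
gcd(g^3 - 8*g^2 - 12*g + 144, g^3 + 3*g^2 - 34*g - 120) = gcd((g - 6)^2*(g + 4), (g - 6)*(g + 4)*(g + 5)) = g^2 - 2*g - 24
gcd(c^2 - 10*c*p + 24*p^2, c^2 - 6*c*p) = -c + 6*p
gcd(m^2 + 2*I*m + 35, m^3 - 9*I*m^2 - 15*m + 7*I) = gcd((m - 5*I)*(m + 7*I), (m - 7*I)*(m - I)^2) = 1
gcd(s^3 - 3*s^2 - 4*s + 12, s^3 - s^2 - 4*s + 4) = s^2 - 4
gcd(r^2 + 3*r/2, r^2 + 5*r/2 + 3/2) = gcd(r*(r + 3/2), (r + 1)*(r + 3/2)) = r + 3/2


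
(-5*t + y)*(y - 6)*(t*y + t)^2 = -5*t^3*y^3 + 20*t^3*y^2 + 55*t^3*y + 30*t^3 + t^2*y^4 - 4*t^2*y^3 - 11*t^2*y^2 - 6*t^2*y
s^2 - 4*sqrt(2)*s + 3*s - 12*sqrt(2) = (s + 3)*(s - 4*sqrt(2))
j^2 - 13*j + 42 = (j - 7)*(j - 6)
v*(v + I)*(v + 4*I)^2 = v^4 + 9*I*v^3 - 24*v^2 - 16*I*v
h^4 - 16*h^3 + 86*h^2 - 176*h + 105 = (h - 7)*(h - 5)*(h - 3)*(h - 1)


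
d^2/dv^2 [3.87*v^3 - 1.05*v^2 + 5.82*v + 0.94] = 23.22*v - 2.1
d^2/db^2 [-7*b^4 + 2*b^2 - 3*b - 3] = 4 - 84*b^2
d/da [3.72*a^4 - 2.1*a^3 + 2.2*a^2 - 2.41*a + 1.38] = 14.88*a^3 - 6.3*a^2 + 4.4*a - 2.41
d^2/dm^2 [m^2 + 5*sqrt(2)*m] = 2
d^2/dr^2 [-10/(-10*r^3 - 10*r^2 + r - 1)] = 20*(-10*(3*r + 1)*(10*r^3 + 10*r^2 - r + 1) + (30*r^2 + 20*r - 1)^2)/(10*r^3 + 10*r^2 - r + 1)^3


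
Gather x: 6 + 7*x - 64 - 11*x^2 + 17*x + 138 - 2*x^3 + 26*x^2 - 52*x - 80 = -2*x^3 + 15*x^2 - 28*x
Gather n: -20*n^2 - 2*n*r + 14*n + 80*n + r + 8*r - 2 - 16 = -20*n^2 + n*(94 - 2*r) + 9*r - 18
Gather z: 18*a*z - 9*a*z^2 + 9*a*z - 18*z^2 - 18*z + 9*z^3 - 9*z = 9*z^3 + z^2*(-9*a - 18) + z*(27*a - 27)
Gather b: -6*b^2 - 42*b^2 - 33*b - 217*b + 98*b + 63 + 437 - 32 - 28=-48*b^2 - 152*b + 440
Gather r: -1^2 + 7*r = 7*r - 1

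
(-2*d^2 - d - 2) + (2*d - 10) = -2*d^2 + d - 12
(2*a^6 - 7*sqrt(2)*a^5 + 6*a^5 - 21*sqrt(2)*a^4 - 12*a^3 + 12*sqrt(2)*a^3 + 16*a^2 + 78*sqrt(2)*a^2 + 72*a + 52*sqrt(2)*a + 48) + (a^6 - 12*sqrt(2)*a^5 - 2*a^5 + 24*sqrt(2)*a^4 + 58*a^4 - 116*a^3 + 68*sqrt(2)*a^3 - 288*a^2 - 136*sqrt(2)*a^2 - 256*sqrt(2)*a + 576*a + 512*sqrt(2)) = 3*a^6 - 19*sqrt(2)*a^5 + 4*a^5 + 3*sqrt(2)*a^4 + 58*a^4 - 128*a^3 + 80*sqrt(2)*a^3 - 272*a^2 - 58*sqrt(2)*a^2 - 204*sqrt(2)*a + 648*a + 48 + 512*sqrt(2)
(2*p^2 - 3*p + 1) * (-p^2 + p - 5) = -2*p^4 + 5*p^3 - 14*p^2 + 16*p - 5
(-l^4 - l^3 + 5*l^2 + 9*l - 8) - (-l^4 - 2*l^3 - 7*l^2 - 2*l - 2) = l^3 + 12*l^2 + 11*l - 6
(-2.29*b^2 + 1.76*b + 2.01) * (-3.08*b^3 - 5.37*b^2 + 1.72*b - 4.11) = 7.0532*b^5 + 6.8765*b^4 - 19.5808*b^3 + 1.6454*b^2 - 3.7764*b - 8.2611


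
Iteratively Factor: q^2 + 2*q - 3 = (q + 3)*(q - 1)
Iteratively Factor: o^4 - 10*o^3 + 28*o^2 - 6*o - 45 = (o - 3)*(o^3 - 7*o^2 + 7*o + 15) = (o - 3)^2*(o^2 - 4*o - 5) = (o - 5)*(o - 3)^2*(o + 1)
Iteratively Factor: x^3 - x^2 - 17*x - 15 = (x + 1)*(x^2 - 2*x - 15) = (x + 1)*(x + 3)*(x - 5)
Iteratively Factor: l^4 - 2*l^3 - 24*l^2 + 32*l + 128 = (l + 4)*(l^3 - 6*l^2 + 32) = (l - 4)*(l + 4)*(l^2 - 2*l - 8) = (l - 4)*(l + 2)*(l + 4)*(l - 4)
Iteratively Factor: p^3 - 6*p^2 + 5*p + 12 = (p - 3)*(p^2 - 3*p - 4) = (p - 3)*(p + 1)*(p - 4)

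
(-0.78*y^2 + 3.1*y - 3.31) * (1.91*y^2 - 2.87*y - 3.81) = -1.4898*y^4 + 8.1596*y^3 - 12.2473*y^2 - 2.3113*y + 12.6111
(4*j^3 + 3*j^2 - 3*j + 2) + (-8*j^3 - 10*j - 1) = -4*j^3 + 3*j^2 - 13*j + 1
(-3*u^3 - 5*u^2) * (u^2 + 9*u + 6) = -3*u^5 - 32*u^4 - 63*u^3 - 30*u^2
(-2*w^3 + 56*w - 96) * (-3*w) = 6*w^4 - 168*w^2 + 288*w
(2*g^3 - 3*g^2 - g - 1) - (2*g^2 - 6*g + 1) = 2*g^3 - 5*g^2 + 5*g - 2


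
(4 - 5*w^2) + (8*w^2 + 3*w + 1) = 3*w^2 + 3*w + 5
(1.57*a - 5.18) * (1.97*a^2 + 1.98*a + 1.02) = 3.0929*a^3 - 7.096*a^2 - 8.655*a - 5.2836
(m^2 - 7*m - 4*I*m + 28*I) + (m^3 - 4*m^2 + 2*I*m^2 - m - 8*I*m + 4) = m^3 - 3*m^2 + 2*I*m^2 - 8*m - 12*I*m + 4 + 28*I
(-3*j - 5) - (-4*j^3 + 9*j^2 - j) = 4*j^3 - 9*j^2 - 2*j - 5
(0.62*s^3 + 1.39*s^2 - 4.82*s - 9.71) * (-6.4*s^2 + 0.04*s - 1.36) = -3.968*s^5 - 8.8712*s^4 + 30.0604*s^3 + 60.0608*s^2 + 6.1668*s + 13.2056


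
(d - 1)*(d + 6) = d^2 + 5*d - 6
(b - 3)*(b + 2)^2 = b^3 + b^2 - 8*b - 12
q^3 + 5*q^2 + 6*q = q*(q + 2)*(q + 3)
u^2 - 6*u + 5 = (u - 5)*(u - 1)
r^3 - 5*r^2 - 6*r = r*(r - 6)*(r + 1)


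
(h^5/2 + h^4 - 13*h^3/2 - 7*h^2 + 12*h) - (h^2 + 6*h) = h^5/2 + h^4 - 13*h^3/2 - 8*h^2 + 6*h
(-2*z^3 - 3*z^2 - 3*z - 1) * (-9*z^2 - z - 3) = 18*z^5 + 29*z^4 + 36*z^3 + 21*z^2 + 10*z + 3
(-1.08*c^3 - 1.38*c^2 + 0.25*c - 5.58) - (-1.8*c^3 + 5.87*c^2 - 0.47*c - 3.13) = 0.72*c^3 - 7.25*c^2 + 0.72*c - 2.45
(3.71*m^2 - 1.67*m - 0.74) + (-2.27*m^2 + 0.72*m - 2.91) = 1.44*m^2 - 0.95*m - 3.65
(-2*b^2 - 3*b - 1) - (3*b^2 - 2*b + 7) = -5*b^2 - b - 8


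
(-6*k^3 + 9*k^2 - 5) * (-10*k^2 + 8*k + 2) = 60*k^5 - 138*k^4 + 60*k^3 + 68*k^2 - 40*k - 10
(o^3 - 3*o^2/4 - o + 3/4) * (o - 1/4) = o^4 - o^3 - 13*o^2/16 + o - 3/16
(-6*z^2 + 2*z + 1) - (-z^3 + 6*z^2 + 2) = z^3 - 12*z^2 + 2*z - 1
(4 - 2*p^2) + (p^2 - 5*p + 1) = -p^2 - 5*p + 5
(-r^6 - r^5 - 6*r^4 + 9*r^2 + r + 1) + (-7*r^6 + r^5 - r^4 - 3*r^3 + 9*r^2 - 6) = -8*r^6 - 7*r^4 - 3*r^3 + 18*r^2 + r - 5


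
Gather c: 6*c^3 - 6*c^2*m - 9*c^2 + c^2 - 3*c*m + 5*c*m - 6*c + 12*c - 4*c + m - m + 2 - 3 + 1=6*c^3 + c^2*(-6*m - 8) + c*(2*m + 2)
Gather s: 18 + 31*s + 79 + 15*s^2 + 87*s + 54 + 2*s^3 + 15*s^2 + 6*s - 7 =2*s^3 + 30*s^2 + 124*s + 144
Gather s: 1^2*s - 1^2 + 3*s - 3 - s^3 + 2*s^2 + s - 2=-s^3 + 2*s^2 + 5*s - 6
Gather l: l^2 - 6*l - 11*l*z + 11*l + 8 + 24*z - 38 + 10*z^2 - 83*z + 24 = l^2 + l*(5 - 11*z) + 10*z^2 - 59*z - 6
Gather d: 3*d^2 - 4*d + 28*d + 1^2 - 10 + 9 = 3*d^2 + 24*d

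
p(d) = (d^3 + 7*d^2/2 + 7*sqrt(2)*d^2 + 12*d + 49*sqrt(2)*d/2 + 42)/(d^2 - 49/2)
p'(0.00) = -1.90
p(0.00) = -1.71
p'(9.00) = -3.44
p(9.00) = 40.29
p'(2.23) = -8.83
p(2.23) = -11.46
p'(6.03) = -61.52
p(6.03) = 86.82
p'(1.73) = -6.00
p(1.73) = -7.81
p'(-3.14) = 0.44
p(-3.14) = 0.23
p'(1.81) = -6.36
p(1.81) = -8.30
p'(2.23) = -8.83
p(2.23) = -11.46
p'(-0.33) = -1.53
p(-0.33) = -1.15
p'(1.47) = -4.98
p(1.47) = -6.39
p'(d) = -2*d*(d^3 + 7*d^2/2 + 7*sqrt(2)*d^2 + 12*d + 49*sqrt(2)*d/2 + 42)/(d^2 - 49/2)^2 + (3*d^2 + 7*d + 14*sqrt(2)*d + 12 + 49*sqrt(2)/2)/(d^2 - 49/2)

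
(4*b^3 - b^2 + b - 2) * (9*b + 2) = 36*b^4 - b^3 + 7*b^2 - 16*b - 4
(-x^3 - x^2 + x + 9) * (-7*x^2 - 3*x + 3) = 7*x^5 + 10*x^4 - 7*x^3 - 69*x^2 - 24*x + 27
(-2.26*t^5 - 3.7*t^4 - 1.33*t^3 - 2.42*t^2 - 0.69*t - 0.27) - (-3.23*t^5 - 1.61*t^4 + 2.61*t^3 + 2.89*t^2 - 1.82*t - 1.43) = 0.97*t^5 - 2.09*t^4 - 3.94*t^3 - 5.31*t^2 + 1.13*t + 1.16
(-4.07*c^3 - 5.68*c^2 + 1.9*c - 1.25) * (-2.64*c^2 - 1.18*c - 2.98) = 10.7448*c^5 + 19.7978*c^4 + 13.815*c^3 + 17.9844*c^2 - 4.187*c + 3.725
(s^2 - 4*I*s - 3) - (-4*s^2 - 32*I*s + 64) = 5*s^2 + 28*I*s - 67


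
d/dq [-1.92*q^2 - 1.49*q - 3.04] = -3.84*q - 1.49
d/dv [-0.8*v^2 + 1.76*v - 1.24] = 1.76 - 1.6*v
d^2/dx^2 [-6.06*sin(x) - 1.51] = 6.06*sin(x)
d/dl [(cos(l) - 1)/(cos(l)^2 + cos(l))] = -(sin(l)^3/cos(l)^2 + 2*tan(l))/(cos(l) + 1)^2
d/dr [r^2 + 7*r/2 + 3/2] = 2*r + 7/2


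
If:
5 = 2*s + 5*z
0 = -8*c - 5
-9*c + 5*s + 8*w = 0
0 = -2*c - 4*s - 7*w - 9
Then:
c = -5/8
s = 181/24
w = -65/12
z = -121/60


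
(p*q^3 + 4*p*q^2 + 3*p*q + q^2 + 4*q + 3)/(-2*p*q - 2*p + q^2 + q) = (-p*q^2 - 3*p*q - q - 3)/(2*p - q)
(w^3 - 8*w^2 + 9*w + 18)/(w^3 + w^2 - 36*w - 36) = (w - 3)/(w + 6)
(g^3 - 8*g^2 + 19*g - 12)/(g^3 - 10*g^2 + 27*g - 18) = (g - 4)/(g - 6)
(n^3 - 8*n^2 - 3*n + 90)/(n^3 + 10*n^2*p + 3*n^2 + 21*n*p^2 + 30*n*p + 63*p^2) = (n^2 - 11*n + 30)/(n^2 + 10*n*p + 21*p^2)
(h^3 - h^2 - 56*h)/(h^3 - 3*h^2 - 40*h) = (h + 7)/(h + 5)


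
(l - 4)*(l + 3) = l^2 - l - 12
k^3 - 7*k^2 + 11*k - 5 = (k - 5)*(k - 1)^2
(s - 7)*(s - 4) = s^2 - 11*s + 28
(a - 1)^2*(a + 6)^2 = a^4 + 10*a^3 + 13*a^2 - 60*a + 36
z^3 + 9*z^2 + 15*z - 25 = (z - 1)*(z + 5)^2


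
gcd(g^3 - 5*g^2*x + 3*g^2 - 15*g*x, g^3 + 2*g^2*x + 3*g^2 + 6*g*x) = g^2 + 3*g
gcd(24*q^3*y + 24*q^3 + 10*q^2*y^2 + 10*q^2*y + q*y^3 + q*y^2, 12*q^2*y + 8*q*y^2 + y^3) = 6*q + y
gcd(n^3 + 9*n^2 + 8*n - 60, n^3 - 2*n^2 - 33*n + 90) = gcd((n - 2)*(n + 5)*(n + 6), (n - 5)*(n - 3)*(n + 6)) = n + 6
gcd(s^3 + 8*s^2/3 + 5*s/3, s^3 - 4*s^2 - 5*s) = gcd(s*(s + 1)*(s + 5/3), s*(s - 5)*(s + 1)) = s^2 + s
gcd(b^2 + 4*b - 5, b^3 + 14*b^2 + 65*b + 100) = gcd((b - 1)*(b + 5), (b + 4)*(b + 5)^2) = b + 5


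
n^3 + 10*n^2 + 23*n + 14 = (n + 1)*(n + 2)*(n + 7)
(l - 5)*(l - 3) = l^2 - 8*l + 15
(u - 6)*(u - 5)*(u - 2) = u^3 - 13*u^2 + 52*u - 60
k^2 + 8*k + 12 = (k + 2)*(k + 6)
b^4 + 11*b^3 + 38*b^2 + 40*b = b*(b + 2)*(b + 4)*(b + 5)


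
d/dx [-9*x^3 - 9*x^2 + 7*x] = -27*x^2 - 18*x + 7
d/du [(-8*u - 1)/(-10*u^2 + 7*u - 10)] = (-80*u^2 - 20*u + 87)/(100*u^4 - 140*u^3 + 249*u^2 - 140*u + 100)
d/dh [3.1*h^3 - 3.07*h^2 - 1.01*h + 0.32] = 9.3*h^2 - 6.14*h - 1.01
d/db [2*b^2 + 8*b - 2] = 4*b + 8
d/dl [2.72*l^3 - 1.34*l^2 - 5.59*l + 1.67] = 8.16*l^2 - 2.68*l - 5.59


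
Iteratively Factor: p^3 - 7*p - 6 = (p + 2)*(p^2 - 2*p - 3) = (p + 1)*(p + 2)*(p - 3)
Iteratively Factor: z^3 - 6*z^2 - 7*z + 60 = (z + 3)*(z^2 - 9*z + 20) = (z - 5)*(z + 3)*(z - 4)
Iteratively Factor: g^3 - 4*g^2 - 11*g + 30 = (g - 5)*(g^2 + g - 6) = (g - 5)*(g - 2)*(g + 3)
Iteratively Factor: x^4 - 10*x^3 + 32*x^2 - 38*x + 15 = (x - 1)*(x^3 - 9*x^2 + 23*x - 15) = (x - 5)*(x - 1)*(x^2 - 4*x + 3) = (x - 5)*(x - 1)^2*(x - 3)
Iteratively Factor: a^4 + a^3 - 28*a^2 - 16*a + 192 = (a - 3)*(a^3 + 4*a^2 - 16*a - 64) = (a - 4)*(a - 3)*(a^2 + 8*a + 16) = (a - 4)*(a - 3)*(a + 4)*(a + 4)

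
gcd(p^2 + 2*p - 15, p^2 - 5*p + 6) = p - 3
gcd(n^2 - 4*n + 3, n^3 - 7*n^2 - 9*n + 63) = n - 3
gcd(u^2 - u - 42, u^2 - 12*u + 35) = u - 7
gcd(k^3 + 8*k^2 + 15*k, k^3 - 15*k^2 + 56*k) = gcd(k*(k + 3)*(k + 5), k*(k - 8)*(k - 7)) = k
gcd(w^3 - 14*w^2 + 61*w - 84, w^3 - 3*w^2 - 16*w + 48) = w^2 - 7*w + 12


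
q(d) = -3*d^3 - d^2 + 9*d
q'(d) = -9*d^2 - 2*d + 9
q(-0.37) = -3.31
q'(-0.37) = 8.51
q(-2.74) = 29.54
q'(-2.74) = -53.09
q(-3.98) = 137.47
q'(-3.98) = -125.60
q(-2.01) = 2.23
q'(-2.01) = -23.34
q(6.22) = -704.63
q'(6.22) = -351.64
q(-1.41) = -6.27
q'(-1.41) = -6.07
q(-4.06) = 147.75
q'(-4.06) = -131.23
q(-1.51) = -5.54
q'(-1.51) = -8.50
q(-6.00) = 558.00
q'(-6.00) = -303.00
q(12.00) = -5220.00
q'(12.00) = -1311.00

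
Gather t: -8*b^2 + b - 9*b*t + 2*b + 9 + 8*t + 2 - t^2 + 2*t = -8*b^2 + 3*b - t^2 + t*(10 - 9*b) + 11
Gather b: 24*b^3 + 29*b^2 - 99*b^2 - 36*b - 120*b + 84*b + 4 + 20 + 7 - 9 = 24*b^3 - 70*b^2 - 72*b + 22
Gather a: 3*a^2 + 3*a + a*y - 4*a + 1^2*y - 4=3*a^2 + a*(y - 1) + y - 4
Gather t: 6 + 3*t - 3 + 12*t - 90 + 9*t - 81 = 24*t - 168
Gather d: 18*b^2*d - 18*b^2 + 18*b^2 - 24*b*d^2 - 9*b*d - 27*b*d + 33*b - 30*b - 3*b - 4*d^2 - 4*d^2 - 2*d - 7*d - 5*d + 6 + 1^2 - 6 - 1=d^2*(-24*b - 8) + d*(18*b^2 - 36*b - 14)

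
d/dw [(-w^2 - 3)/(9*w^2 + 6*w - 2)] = 2*(-3*w^2 + 29*w + 9)/(81*w^4 + 108*w^3 - 24*w + 4)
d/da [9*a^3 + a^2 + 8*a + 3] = 27*a^2 + 2*a + 8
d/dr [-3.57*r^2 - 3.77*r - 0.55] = -7.14*r - 3.77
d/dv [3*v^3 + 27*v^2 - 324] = 9*v*(v + 6)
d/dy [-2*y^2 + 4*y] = 4 - 4*y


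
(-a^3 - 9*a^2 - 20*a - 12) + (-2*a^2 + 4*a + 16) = -a^3 - 11*a^2 - 16*a + 4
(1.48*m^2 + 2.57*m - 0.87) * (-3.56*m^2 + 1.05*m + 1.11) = -5.2688*m^4 - 7.5952*m^3 + 7.4385*m^2 + 1.9392*m - 0.9657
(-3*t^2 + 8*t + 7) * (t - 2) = -3*t^3 + 14*t^2 - 9*t - 14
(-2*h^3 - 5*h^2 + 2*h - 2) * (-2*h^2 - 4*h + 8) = 4*h^5 + 18*h^4 - 44*h^2 + 24*h - 16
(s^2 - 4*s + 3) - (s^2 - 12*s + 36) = 8*s - 33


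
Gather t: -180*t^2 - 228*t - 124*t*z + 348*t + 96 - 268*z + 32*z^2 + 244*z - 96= -180*t^2 + t*(120 - 124*z) + 32*z^2 - 24*z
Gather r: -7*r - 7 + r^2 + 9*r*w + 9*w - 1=r^2 + r*(9*w - 7) + 9*w - 8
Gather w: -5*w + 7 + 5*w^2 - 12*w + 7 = 5*w^2 - 17*w + 14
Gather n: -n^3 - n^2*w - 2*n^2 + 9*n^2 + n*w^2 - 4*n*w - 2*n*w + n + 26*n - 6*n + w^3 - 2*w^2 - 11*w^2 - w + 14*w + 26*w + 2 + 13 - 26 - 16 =-n^3 + n^2*(7 - w) + n*(w^2 - 6*w + 21) + w^3 - 13*w^2 + 39*w - 27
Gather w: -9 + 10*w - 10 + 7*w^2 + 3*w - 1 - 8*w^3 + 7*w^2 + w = -8*w^3 + 14*w^2 + 14*w - 20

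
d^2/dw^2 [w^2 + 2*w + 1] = 2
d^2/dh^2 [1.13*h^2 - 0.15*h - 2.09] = 2.26000000000000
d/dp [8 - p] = -1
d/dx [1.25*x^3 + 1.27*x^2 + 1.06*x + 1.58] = 3.75*x^2 + 2.54*x + 1.06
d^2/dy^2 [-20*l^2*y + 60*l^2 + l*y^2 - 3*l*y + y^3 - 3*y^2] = 2*l + 6*y - 6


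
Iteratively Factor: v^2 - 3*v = (v - 3)*(v)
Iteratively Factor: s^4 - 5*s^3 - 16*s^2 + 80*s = (s + 4)*(s^3 - 9*s^2 + 20*s) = (s - 4)*(s + 4)*(s^2 - 5*s) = s*(s - 4)*(s + 4)*(s - 5)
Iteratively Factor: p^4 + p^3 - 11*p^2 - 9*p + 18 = (p - 1)*(p^3 + 2*p^2 - 9*p - 18) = (p - 3)*(p - 1)*(p^2 + 5*p + 6) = (p - 3)*(p - 1)*(p + 3)*(p + 2)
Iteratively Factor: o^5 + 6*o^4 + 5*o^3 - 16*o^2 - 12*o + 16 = (o + 2)*(o^4 + 4*o^3 - 3*o^2 - 10*o + 8) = (o + 2)^2*(o^3 + 2*o^2 - 7*o + 4) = (o - 1)*(o + 2)^2*(o^2 + 3*o - 4) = (o - 1)*(o + 2)^2*(o + 4)*(o - 1)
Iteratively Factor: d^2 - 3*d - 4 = (d + 1)*(d - 4)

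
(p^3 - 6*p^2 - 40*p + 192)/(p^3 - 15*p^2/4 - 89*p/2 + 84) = 4*(p - 4)/(4*p - 7)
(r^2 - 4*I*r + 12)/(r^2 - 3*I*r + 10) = (r - 6*I)/(r - 5*I)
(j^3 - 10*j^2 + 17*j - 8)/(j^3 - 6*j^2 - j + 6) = (j^2 - 9*j + 8)/(j^2 - 5*j - 6)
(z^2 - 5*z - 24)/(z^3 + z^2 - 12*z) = (z^2 - 5*z - 24)/(z*(z^2 + z - 12))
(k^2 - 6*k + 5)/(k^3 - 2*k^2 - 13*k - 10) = (k - 1)/(k^2 + 3*k + 2)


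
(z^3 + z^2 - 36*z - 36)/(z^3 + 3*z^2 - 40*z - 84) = (z^2 + 7*z + 6)/(z^2 + 9*z + 14)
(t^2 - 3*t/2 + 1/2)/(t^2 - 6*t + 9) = (2*t^2 - 3*t + 1)/(2*(t^2 - 6*t + 9))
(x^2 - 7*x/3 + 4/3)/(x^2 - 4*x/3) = (x - 1)/x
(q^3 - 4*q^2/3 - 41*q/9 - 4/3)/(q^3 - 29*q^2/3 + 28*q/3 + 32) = (q + 1/3)/(q - 8)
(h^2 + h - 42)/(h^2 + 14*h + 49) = (h - 6)/(h + 7)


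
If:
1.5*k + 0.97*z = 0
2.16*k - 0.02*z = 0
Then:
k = 0.00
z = 0.00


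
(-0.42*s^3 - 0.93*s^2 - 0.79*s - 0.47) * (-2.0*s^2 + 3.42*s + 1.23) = 0.84*s^5 + 0.4236*s^4 - 2.1172*s^3 - 2.9057*s^2 - 2.5791*s - 0.5781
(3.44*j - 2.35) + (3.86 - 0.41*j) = 3.03*j + 1.51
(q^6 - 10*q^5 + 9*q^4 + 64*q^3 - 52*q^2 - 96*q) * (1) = q^6 - 10*q^5 + 9*q^4 + 64*q^3 - 52*q^2 - 96*q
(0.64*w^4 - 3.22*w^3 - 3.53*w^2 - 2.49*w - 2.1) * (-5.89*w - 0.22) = -3.7696*w^5 + 18.825*w^4 + 21.5001*w^3 + 15.4427*w^2 + 12.9168*w + 0.462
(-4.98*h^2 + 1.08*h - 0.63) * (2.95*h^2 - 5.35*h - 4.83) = -14.691*h^4 + 29.829*h^3 + 16.4169*h^2 - 1.8459*h + 3.0429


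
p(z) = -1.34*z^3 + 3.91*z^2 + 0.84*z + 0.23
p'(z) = -4.02*z^2 + 7.82*z + 0.84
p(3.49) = -6.18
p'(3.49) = -20.83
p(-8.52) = 1105.65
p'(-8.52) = -357.60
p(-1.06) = 5.33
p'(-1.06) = -11.97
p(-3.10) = 75.12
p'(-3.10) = -62.03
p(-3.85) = 131.42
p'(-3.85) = -88.85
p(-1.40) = 10.39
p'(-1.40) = -17.99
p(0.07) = 0.31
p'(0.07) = 1.37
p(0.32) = 0.86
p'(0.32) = 2.93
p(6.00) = -143.41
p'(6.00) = -96.96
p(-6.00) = 425.39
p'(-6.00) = -190.80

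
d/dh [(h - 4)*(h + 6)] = 2*h + 2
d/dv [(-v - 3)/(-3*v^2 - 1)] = (3*v^2 - 6*v*(v + 3) + 1)/(3*v^2 + 1)^2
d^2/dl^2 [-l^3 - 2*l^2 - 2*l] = -6*l - 4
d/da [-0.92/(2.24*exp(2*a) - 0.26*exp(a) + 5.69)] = (4.1216*exp(a) - 0.2392)*exp(a)/(2.24*exp(2*a) - 0.26*exp(a) + 5.69)^2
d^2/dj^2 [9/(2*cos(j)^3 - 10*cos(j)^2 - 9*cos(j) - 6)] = 9*((-15*cos(j) - 40*cos(2*j) + 9*cos(3*j))*(-2*cos(j)^3 + 10*cos(j)^2 + 9*cos(j) + 6)/2 - 2*(-6*cos(j)^2 + 20*cos(j) + 9)^2*sin(j)^2)/(-2*cos(j)^3 + 10*cos(j)^2 + 9*cos(j) + 6)^3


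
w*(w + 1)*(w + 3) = w^3 + 4*w^2 + 3*w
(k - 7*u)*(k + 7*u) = k^2 - 49*u^2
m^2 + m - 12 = (m - 3)*(m + 4)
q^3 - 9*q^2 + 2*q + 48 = (q - 8)*(q - 3)*(q + 2)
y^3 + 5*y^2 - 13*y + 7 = (y - 1)^2*(y + 7)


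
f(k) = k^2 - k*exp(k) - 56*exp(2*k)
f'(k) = -k*exp(k) + 2*k - 112*exp(2*k) - exp(k)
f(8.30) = -906760075.59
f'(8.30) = -1813490898.09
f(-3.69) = 13.67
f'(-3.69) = -7.38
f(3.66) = -84700.26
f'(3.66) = -169316.62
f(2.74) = -13466.34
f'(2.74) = -26915.27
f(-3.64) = 13.31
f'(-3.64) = -7.29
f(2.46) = -7694.89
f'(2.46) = -15379.87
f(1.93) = -2667.63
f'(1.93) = -5332.45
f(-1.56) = 0.29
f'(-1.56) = -7.95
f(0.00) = -56.00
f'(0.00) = -113.00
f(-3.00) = 9.01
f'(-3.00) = -6.18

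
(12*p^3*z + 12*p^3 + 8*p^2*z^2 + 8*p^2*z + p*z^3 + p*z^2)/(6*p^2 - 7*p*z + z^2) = p*(12*p^2*z + 12*p^2 + 8*p*z^2 + 8*p*z + z^3 + z^2)/(6*p^2 - 7*p*z + z^2)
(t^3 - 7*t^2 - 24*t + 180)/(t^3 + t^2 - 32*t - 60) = (t - 6)/(t + 2)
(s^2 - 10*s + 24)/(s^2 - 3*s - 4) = (s - 6)/(s + 1)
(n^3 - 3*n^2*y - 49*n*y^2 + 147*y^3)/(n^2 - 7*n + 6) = (n^3 - 3*n^2*y - 49*n*y^2 + 147*y^3)/(n^2 - 7*n + 6)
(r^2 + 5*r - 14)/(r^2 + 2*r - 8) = (r + 7)/(r + 4)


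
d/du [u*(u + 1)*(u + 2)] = 3*u^2 + 6*u + 2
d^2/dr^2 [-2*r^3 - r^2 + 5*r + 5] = -12*r - 2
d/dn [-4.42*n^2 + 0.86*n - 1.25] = 0.86 - 8.84*n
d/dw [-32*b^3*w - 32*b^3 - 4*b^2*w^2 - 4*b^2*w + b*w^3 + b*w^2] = b*(-32*b^2 - 8*b*w - 4*b + 3*w^2 + 2*w)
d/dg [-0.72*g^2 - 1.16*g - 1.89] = -1.44*g - 1.16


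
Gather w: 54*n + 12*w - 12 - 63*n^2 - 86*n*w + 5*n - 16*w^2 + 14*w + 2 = -63*n^2 + 59*n - 16*w^2 + w*(26 - 86*n) - 10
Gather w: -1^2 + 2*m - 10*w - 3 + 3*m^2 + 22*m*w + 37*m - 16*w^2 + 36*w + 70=3*m^2 + 39*m - 16*w^2 + w*(22*m + 26) + 66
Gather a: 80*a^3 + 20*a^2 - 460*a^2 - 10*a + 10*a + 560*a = 80*a^3 - 440*a^2 + 560*a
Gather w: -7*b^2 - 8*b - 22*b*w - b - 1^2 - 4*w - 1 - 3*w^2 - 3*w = -7*b^2 - 9*b - 3*w^2 + w*(-22*b - 7) - 2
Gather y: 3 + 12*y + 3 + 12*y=24*y + 6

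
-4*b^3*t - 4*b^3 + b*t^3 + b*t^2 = (-2*b + t)*(2*b + t)*(b*t + b)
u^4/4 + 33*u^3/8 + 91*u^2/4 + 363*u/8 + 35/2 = (u/4 + 1)*(u + 1/2)*(u + 5)*(u + 7)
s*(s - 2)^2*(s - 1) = s^4 - 5*s^3 + 8*s^2 - 4*s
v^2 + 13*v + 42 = (v + 6)*(v + 7)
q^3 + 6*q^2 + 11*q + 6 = (q + 1)*(q + 2)*(q + 3)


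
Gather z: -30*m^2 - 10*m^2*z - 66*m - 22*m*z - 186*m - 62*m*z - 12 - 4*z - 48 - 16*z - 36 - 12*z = -30*m^2 - 252*m + z*(-10*m^2 - 84*m - 32) - 96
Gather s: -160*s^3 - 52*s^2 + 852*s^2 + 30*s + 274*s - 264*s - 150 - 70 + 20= -160*s^3 + 800*s^2 + 40*s - 200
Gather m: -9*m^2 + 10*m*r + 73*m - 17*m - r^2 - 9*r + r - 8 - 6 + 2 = -9*m^2 + m*(10*r + 56) - r^2 - 8*r - 12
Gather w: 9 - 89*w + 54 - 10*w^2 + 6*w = -10*w^2 - 83*w + 63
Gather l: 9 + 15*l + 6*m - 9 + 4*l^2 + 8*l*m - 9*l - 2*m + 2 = 4*l^2 + l*(8*m + 6) + 4*m + 2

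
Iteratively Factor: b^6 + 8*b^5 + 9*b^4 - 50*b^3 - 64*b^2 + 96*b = (b - 2)*(b^5 + 10*b^4 + 29*b^3 + 8*b^2 - 48*b) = (b - 2)*(b + 4)*(b^4 + 6*b^3 + 5*b^2 - 12*b) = b*(b - 2)*(b + 4)*(b^3 + 6*b^2 + 5*b - 12) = b*(b - 2)*(b - 1)*(b + 4)*(b^2 + 7*b + 12) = b*(b - 2)*(b - 1)*(b + 3)*(b + 4)*(b + 4)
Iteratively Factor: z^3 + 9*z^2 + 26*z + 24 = (z + 2)*(z^2 + 7*z + 12) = (z + 2)*(z + 3)*(z + 4)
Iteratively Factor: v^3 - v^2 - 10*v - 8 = (v + 2)*(v^2 - 3*v - 4) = (v - 4)*(v + 2)*(v + 1)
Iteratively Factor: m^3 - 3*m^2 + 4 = (m - 2)*(m^2 - m - 2) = (m - 2)^2*(m + 1)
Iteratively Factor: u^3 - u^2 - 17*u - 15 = (u - 5)*(u^2 + 4*u + 3) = (u - 5)*(u + 3)*(u + 1)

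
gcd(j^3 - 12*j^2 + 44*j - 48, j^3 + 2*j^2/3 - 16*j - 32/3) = j - 4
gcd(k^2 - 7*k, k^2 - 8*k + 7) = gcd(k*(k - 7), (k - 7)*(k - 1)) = k - 7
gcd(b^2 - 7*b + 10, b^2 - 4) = b - 2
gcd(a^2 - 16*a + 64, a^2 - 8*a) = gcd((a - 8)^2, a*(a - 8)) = a - 8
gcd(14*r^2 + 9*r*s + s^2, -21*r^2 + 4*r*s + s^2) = 7*r + s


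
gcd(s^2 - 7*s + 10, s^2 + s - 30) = s - 5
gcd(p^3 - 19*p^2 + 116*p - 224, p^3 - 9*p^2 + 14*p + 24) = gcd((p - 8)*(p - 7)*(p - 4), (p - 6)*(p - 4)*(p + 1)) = p - 4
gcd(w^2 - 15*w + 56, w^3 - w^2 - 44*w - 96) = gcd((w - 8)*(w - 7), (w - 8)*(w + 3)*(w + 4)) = w - 8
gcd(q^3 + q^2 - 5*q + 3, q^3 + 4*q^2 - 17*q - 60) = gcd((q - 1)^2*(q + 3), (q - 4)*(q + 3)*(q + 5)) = q + 3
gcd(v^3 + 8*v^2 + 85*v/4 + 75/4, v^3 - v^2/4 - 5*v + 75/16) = v + 5/2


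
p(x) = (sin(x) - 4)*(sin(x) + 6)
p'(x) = (sin(x) - 4)*cos(x) + (sin(x) + 6)*cos(x)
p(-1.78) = -25.00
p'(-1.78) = -0.01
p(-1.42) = -25.00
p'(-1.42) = 0.00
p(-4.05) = -21.80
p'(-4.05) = -2.20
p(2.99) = -23.68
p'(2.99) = -2.28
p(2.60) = -22.70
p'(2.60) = -2.60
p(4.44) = -25.00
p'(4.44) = -0.02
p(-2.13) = -24.98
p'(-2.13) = -0.16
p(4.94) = -25.00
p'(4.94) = 0.01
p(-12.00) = -22.64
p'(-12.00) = 2.59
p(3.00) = -23.70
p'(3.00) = -2.26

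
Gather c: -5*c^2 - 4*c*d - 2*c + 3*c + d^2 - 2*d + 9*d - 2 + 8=-5*c^2 + c*(1 - 4*d) + d^2 + 7*d + 6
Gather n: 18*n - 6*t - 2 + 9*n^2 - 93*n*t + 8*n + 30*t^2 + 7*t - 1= 9*n^2 + n*(26 - 93*t) + 30*t^2 + t - 3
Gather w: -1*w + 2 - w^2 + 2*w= -w^2 + w + 2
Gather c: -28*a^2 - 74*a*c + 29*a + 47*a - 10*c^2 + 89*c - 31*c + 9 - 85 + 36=-28*a^2 + 76*a - 10*c^2 + c*(58 - 74*a) - 40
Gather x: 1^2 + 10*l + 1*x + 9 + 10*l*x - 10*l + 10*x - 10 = x*(10*l + 11)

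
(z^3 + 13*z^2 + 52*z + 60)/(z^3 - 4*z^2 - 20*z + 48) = (z^3 + 13*z^2 + 52*z + 60)/(z^3 - 4*z^2 - 20*z + 48)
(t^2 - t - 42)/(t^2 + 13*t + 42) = (t - 7)/(t + 7)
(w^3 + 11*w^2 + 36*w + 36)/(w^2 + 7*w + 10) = (w^2 + 9*w + 18)/(w + 5)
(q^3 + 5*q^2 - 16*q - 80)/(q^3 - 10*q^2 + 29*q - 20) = (q^2 + 9*q + 20)/(q^2 - 6*q + 5)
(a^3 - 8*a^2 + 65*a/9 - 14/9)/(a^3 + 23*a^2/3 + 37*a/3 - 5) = (3*a^2 - 23*a + 14)/(3*(a^2 + 8*a + 15))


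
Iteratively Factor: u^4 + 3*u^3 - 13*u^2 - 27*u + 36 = (u + 4)*(u^3 - u^2 - 9*u + 9) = (u + 3)*(u + 4)*(u^2 - 4*u + 3) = (u - 1)*(u + 3)*(u + 4)*(u - 3)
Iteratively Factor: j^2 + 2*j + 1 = (j + 1)*(j + 1)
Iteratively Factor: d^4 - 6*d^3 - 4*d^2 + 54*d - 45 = (d - 3)*(d^3 - 3*d^2 - 13*d + 15) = (d - 5)*(d - 3)*(d^2 + 2*d - 3) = (d - 5)*(d - 3)*(d - 1)*(d + 3)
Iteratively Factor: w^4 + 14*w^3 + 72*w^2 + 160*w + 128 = (w + 4)*(w^3 + 10*w^2 + 32*w + 32) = (w + 4)^2*(w^2 + 6*w + 8) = (w + 4)^3*(w + 2)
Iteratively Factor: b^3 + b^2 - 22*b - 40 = (b + 4)*(b^2 - 3*b - 10) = (b + 2)*(b + 4)*(b - 5)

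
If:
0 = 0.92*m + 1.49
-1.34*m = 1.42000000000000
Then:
No Solution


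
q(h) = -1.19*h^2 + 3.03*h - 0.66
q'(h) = 3.03 - 2.38*h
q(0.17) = -0.18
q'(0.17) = 2.63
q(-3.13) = -21.80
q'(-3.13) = 10.48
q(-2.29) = -13.84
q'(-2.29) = 8.48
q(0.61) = 0.75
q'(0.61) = 1.58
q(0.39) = 0.34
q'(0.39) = 2.10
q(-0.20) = -1.31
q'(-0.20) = 3.51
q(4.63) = -12.14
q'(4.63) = -7.99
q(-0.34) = -1.83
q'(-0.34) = 3.84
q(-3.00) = -20.46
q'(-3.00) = 10.17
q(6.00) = -25.32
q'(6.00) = -11.25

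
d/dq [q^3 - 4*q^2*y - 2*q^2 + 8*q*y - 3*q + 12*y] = 3*q^2 - 8*q*y - 4*q + 8*y - 3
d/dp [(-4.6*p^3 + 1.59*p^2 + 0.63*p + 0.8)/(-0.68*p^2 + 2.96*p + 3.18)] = (3.128*p^4 - 27.232*p^3 - 38.7492*p^2 + 11.2004*p - 0.3646)/(0.4624*p^4 - 4.0256*p^3 + 4.4368*p^2 + 18.8256*p + 10.1124)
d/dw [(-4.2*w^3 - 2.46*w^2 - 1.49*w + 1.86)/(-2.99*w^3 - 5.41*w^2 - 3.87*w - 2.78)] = (15.3666*w^4 + 23.5978*w^3 + 53.1715*w^2 + 33.8028*w + 11.3404)/(8.9401*w^6 + 32.3518*w^5 + 52.4107*w^4 + 58.4978*w^3 + 45.0565*w^2 + 21.5172*w + 7.7284)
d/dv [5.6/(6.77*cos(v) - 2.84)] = 37.912*sin(v)/(6.77*cos(v) - 2.84)^2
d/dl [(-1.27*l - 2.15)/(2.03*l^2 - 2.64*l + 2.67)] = (2.5781*l^2 + 8.729*l - 9.0669)/(4.1209*l^4 - 10.7184*l^3 + 17.8098*l^2 - 14.0976*l + 7.1289)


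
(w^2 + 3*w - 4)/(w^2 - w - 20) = (w - 1)/(w - 5)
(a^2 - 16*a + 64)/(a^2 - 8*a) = (a - 8)/a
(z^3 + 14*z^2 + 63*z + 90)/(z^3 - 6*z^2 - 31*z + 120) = (z^2 + 9*z + 18)/(z^2 - 11*z + 24)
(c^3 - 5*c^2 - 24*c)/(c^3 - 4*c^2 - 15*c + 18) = c*(c - 8)/(c^2 - 7*c + 6)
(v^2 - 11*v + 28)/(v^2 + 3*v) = (v^2 - 11*v + 28)/(v*(v + 3))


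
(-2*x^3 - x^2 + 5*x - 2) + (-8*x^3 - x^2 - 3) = -10*x^3 - 2*x^2 + 5*x - 5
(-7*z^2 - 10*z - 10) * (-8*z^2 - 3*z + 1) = 56*z^4 + 101*z^3 + 103*z^2 + 20*z - 10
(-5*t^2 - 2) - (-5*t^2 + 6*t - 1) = -6*t - 1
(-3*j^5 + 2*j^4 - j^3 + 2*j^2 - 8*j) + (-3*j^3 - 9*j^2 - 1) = -3*j^5 + 2*j^4 - 4*j^3 - 7*j^2 - 8*j - 1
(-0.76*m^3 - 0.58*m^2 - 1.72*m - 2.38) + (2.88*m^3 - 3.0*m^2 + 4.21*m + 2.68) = 2.12*m^3 - 3.58*m^2 + 2.49*m + 0.3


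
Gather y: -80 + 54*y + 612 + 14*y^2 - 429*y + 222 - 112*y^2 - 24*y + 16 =-98*y^2 - 399*y + 770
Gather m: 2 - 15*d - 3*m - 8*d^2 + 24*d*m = -8*d^2 - 15*d + m*(24*d - 3) + 2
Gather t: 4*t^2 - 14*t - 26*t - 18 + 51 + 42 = 4*t^2 - 40*t + 75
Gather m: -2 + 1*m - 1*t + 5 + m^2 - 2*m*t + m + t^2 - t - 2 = m^2 + m*(2 - 2*t) + t^2 - 2*t + 1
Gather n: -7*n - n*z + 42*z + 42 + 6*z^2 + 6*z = n*(-z - 7) + 6*z^2 + 48*z + 42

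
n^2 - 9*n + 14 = (n - 7)*(n - 2)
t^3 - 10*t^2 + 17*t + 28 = (t - 7)*(t - 4)*(t + 1)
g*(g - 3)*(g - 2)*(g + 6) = g^4 + g^3 - 24*g^2 + 36*g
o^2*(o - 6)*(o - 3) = o^4 - 9*o^3 + 18*o^2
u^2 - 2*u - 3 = (u - 3)*(u + 1)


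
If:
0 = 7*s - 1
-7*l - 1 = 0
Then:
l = -1/7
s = 1/7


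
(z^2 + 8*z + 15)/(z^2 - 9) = (z + 5)/(z - 3)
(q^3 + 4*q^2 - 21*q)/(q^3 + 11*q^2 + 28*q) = (q - 3)/(q + 4)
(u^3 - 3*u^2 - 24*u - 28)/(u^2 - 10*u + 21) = (u^2 + 4*u + 4)/(u - 3)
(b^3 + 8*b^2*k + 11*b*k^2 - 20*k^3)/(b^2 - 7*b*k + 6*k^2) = (b^2 + 9*b*k + 20*k^2)/(b - 6*k)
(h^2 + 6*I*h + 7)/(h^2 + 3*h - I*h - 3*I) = (h + 7*I)/(h + 3)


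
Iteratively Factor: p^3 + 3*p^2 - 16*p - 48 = (p + 4)*(p^2 - p - 12) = (p - 4)*(p + 4)*(p + 3)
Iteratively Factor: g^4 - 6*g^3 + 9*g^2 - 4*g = (g)*(g^3 - 6*g^2 + 9*g - 4) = g*(g - 4)*(g^2 - 2*g + 1) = g*(g - 4)*(g - 1)*(g - 1)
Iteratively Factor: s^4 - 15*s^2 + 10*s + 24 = (s - 3)*(s^3 + 3*s^2 - 6*s - 8) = (s - 3)*(s - 2)*(s^2 + 5*s + 4) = (s - 3)*(s - 2)*(s + 4)*(s + 1)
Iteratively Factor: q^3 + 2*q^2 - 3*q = (q + 3)*(q^2 - q) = (q - 1)*(q + 3)*(q)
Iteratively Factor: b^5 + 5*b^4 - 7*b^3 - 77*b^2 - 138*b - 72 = (b + 2)*(b^4 + 3*b^3 - 13*b^2 - 51*b - 36) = (b - 4)*(b + 2)*(b^3 + 7*b^2 + 15*b + 9) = (b - 4)*(b + 2)*(b + 3)*(b^2 + 4*b + 3) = (b - 4)*(b + 1)*(b + 2)*(b + 3)*(b + 3)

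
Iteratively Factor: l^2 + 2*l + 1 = (l + 1)*(l + 1)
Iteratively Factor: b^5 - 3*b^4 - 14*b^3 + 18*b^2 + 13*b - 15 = (b - 1)*(b^4 - 2*b^3 - 16*b^2 + 2*b + 15) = (b - 1)^2*(b^3 - b^2 - 17*b - 15) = (b - 1)^2*(b + 3)*(b^2 - 4*b - 5) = (b - 5)*(b - 1)^2*(b + 3)*(b + 1)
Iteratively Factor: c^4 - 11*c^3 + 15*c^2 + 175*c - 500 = (c + 4)*(c^3 - 15*c^2 + 75*c - 125) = (c - 5)*(c + 4)*(c^2 - 10*c + 25) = (c - 5)^2*(c + 4)*(c - 5)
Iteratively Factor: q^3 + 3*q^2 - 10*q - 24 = (q + 2)*(q^2 + q - 12) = (q - 3)*(q + 2)*(q + 4)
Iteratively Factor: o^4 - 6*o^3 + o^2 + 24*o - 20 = (o - 2)*(o^3 - 4*o^2 - 7*o + 10) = (o - 2)*(o + 2)*(o^2 - 6*o + 5) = (o - 5)*(o - 2)*(o + 2)*(o - 1)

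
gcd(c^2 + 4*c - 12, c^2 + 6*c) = c + 6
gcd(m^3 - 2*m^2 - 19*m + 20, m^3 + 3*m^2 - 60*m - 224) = m + 4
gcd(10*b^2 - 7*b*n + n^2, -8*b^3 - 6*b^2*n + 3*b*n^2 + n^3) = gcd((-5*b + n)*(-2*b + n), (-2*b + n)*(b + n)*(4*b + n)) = 2*b - n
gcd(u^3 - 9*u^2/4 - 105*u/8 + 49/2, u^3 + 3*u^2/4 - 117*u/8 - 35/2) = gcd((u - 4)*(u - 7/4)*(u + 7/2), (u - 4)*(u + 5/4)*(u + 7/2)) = u^2 - u/2 - 14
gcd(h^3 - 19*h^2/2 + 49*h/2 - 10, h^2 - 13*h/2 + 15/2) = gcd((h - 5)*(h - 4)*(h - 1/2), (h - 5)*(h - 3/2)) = h - 5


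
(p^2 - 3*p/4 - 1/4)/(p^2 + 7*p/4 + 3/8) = 2*(p - 1)/(2*p + 3)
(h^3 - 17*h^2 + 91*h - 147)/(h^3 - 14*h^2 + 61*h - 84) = (h - 7)/(h - 4)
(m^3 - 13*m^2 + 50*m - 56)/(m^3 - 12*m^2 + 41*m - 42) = (m - 4)/(m - 3)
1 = 1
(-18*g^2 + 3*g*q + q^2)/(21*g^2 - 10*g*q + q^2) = (6*g + q)/(-7*g + q)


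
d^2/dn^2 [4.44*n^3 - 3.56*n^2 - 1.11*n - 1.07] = 26.64*n - 7.12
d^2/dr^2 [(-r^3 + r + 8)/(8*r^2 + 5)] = 2*(104*r^3 + 1536*r^2 - 195*r - 320)/(512*r^6 + 960*r^4 + 600*r^2 + 125)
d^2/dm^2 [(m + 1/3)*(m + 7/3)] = 2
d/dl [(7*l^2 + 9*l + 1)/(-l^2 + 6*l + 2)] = 3*(17*l^2 + 10*l + 4)/(l^4 - 12*l^3 + 32*l^2 + 24*l + 4)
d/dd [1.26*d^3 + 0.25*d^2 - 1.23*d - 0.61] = 3.78*d^2 + 0.5*d - 1.23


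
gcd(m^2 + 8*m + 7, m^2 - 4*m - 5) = m + 1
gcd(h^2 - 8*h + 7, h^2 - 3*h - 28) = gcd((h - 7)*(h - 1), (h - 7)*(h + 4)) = h - 7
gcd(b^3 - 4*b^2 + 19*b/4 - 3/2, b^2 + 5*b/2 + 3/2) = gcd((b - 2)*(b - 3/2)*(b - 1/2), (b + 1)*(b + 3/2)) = 1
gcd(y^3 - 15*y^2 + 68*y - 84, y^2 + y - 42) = y - 6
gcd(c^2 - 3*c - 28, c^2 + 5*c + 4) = c + 4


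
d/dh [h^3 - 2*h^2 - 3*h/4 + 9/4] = 3*h^2 - 4*h - 3/4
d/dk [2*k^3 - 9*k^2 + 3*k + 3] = 6*k^2 - 18*k + 3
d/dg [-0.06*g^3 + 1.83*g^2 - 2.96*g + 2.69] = -0.18*g^2 + 3.66*g - 2.96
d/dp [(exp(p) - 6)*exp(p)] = 2*(exp(p) - 3)*exp(p)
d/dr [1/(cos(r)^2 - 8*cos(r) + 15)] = 2*(cos(r) - 4)*sin(r)/(cos(r)^2 - 8*cos(r) + 15)^2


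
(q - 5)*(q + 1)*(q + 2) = q^3 - 2*q^2 - 13*q - 10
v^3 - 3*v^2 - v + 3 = (v - 3)*(v - 1)*(v + 1)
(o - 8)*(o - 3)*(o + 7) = o^3 - 4*o^2 - 53*o + 168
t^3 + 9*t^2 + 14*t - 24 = (t - 1)*(t + 4)*(t + 6)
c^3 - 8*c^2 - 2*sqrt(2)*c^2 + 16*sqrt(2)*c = c*(c - 8)*(c - 2*sqrt(2))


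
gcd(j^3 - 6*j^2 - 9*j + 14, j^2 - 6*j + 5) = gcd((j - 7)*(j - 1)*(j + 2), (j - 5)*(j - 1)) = j - 1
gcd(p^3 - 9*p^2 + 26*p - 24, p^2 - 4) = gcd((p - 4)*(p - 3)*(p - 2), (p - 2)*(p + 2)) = p - 2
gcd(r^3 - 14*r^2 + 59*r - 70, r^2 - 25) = r - 5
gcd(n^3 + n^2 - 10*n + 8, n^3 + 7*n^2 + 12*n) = n + 4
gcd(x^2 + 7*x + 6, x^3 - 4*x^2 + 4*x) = 1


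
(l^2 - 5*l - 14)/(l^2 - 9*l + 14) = (l + 2)/(l - 2)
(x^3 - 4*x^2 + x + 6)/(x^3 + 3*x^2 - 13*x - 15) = (x - 2)/(x + 5)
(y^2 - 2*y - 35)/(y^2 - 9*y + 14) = (y + 5)/(y - 2)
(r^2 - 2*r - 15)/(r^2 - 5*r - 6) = (-r^2 + 2*r + 15)/(-r^2 + 5*r + 6)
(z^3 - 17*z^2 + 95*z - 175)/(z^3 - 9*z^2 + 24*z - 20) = (z^2 - 12*z + 35)/(z^2 - 4*z + 4)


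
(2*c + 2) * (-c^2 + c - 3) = -2*c^3 - 4*c - 6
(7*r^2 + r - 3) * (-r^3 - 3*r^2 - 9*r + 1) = -7*r^5 - 22*r^4 - 63*r^3 + 7*r^2 + 28*r - 3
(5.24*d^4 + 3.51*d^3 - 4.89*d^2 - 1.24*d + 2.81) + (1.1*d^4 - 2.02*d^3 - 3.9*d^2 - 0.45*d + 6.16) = 6.34*d^4 + 1.49*d^3 - 8.79*d^2 - 1.69*d + 8.97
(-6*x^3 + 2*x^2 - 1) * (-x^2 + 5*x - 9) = 6*x^5 - 32*x^4 + 64*x^3 - 17*x^2 - 5*x + 9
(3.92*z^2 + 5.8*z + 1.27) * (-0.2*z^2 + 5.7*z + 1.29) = -0.784*z^4 + 21.184*z^3 + 37.8628*z^2 + 14.721*z + 1.6383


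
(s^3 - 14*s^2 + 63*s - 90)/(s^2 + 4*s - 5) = (s^3 - 14*s^2 + 63*s - 90)/(s^2 + 4*s - 5)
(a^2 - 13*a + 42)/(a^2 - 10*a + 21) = (a - 6)/(a - 3)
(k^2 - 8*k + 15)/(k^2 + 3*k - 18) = (k - 5)/(k + 6)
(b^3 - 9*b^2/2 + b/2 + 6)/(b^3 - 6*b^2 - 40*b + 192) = (2*b^2 - b - 3)/(2*(b^2 - 2*b - 48))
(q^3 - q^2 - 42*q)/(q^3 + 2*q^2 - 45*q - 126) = q/(q + 3)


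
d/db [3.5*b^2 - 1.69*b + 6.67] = 7.0*b - 1.69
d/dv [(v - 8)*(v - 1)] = 2*v - 9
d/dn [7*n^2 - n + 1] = 14*n - 1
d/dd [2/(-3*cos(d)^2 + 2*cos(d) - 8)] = 4*(1 - 3*cos(d))*sin(d)/(3*cos(d)^2 - 2*cos(d) + 8)^2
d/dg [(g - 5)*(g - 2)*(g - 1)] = 3*g^2 - 16*g + 17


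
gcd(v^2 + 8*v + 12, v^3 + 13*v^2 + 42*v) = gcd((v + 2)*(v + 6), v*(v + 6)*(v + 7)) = v + 6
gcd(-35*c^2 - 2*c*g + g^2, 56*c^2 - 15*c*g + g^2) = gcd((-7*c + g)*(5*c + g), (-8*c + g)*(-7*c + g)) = 7*c - g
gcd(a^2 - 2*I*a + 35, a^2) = 1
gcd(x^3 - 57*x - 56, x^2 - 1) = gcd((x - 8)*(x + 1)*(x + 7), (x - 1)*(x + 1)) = x + 1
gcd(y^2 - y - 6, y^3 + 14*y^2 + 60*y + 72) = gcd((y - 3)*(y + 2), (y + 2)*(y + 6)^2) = y + 2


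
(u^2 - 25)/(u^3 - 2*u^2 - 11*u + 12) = (u^2 - 25)/(u^3 - 2*u^2 - 11*u + 12)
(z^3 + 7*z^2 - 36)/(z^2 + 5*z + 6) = (z^2 + 4*z - 12)/(z + 2)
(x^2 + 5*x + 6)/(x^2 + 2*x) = (x + 3)/x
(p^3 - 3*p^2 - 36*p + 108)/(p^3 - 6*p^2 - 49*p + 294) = (p^2 + 3*p - 18)/(p^2 - 49)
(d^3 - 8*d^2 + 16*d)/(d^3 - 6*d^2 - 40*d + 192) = d*(d - 4)/(d^2 - 2*d - 48)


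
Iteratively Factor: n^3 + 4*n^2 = (n)*(n^2 + 4*n) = n^2*(n + 4)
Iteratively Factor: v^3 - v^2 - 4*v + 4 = (v - 2)*(v^2 + v - 2) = (v - 2)*(v - 1)*(v + 2)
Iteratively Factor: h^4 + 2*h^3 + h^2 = (h + 1)*(h^3 + h^2) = (h + 1)^2*(h^2) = h*(h + 1)^2*(h)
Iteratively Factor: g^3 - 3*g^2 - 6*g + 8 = (g - 4)*(g^2 + g - 2) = (g - 4)*(g - 1)*(g + 2)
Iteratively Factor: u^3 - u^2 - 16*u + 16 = (u - 1)*(u^2 - 16) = (u - 4)*(u - 1)*(u + 4)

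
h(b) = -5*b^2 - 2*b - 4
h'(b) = -10*b - 2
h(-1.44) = -11.49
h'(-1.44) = 12.40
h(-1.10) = -7.85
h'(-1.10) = 9.00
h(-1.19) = -8.70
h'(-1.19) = 9.90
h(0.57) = -6.76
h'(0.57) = -7.70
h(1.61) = -20.18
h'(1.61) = -18.10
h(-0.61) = -4.64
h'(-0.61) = 4.10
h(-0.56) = -4.45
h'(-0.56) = 3.60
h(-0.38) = -3.96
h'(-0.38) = 1.80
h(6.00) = -196.00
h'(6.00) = -62.00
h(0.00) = -4.00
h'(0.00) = -2.00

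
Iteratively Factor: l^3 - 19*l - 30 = (l + 2)*(l^2 - 2*l - 15) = (l + 2)*(l + 3)*(l - 5)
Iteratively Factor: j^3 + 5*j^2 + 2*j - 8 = (j + 4)*(j^2 + j - 2) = (j - 1)*(j + 4)*(j + 2)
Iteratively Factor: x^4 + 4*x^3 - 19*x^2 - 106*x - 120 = (x + 3)*(x^3 + x^2 - 22*x - 40) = (x - 5)*(x + 3)*(x^2 + 6*x + 8) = (x - 5)*(x + 2)*(x + 3)*(x + 4)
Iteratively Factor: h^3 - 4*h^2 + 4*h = (h - 2)*(h^2 - 2*h) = (h - 2)^2*(h)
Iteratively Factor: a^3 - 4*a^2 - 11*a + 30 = (a - 2)*(a^2 - 2*a - 15) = (a - 2)*(a + 3)*(a - 5)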